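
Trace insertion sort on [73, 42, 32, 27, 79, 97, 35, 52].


Initial: [73, 42, 32, 27, 79, 97, 35, 52]
Insert 42: [42, 73, 32, 27, 79, 97, 35, 52]
Insert 32: [32, 42, 73, 27, 79, 97, 35, 52]
Insert 27: [27, 32, 42, 73, 79, 97, 35, 52]
Insert 79: [27, 32, 42, 73, 79, 97, 35, 52]
Insert 97: [27, 32, 42, 73, 79, 97, 35, 52]
Insert 35: [27, 32, 35, 42, 73, 79, 97, 52]
Insert 52: [27, 32, 35, 42, 52, 73, 79, 97]

Sorted: [27, 32, 35, 42, 52, 73, 79, 97]


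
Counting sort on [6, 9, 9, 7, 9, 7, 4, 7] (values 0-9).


Input: [6, 9, 9, 7, 9, 7, 4, 7]
Counts: [0, 0, 0, 0, 1, 0, 1, 3, 0, 3]

Sorted: [4, 6, 7, 7, 7, 9, 9, 9]


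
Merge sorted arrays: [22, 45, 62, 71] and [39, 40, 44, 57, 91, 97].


Take 22 from A
Take 39 from B
Take 40 from B
Take 44 from B
Take 45 from A
Take 57 from B
Take 62 from A
Take 71 from A

Merged: [22, 39, 40, 44, 45, 57, 62, 71, 91, 97]


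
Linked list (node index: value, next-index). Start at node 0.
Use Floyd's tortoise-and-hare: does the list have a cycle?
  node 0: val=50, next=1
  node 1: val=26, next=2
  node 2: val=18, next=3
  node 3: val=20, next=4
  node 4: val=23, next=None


Floyd's tortoise (slow, +1) and hare (fast, +2):
  init: slow=0, fast=0
  step 1: slow=1, fast=2
  step 2: slow=2, fast=4
  step 3: fast -> None, no cycle

Cycle: no


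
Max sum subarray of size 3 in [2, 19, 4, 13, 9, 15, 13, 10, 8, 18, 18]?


[0:3]: 25
[1:4]: 36
[2:5]: 26
[3:6]: 37
[4:7]: 37
[5:8]: 38
[6:9]: 31
[7:10]: 36
[8:11]: 44

Max: 44 at [8:11]


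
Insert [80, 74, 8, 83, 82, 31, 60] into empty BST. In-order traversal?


Insert 80: root
Insert 74: L from 80
Insert 8: L from 80 -> L from 74
Insert 83: R from 80
Insert 82: R from 80 -> L from 83
Insert 31: L from 80 -> L from 74 -> R from 8
Insert 60: L from 80 -> L from 74 -> R from 8 -> R from 31

In-order: [8, 31, 60, 74, 80, 82, 83]


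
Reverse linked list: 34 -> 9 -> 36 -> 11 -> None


Step 1: curr=34, set curr.next=prev(None) | reversed so far: 34
Step 2: curr=9, set curr.next=prev(34) | reversed so far: 9 -> 34
Step 3: curr=36, set curr.next=prev(9) | reversed so far: 36 -> 9 -> 34
Step 4: curr=11, set curr.next=prev(36) | reversed so far: 11 -> 36 -> 9 -> 34

11 -> 36 -> 9 -> 34 -> None


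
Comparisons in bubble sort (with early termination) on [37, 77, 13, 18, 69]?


Algorithm: bubble sort (with early termination)
Input: [37, 77, 13, 18, 69]
Sorted: [13, 18, 37, 69, 77]

9


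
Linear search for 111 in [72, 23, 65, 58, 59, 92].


i=0: 72!=111
i=1: 23!=111
i=2: 65!=111
i=3: 58!=111
i=4: 59!=111
i=5: 92!=111

Not found, 6 comps


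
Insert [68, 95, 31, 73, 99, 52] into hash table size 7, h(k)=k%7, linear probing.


Insert 68: h=5 -> slot 5
Insert 95: h=4 -> slot 4
Insert 31: h=3 -> slot 3
Insert 73: h=3, 3 probes -> slot 6
Insert 99: h=1 -> slot 1
Insert 52: h=3, 4 probes -> slot 0

Table: [52, 99, None, 31, 95, 68, 73]


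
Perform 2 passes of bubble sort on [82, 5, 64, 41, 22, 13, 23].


Initial: [82, 5, 64, 41, 22, 13, 23]
Pass 1: [5, 64, 41, 22, 13, 23, 82] (6 swaps)
Pass 2: [5, 41, 22, 13, 23, 64, 82] (4 swaps)

After 2 passes: [5, 41, 22, 13, 23, 64, 82]


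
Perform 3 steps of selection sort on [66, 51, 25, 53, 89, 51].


Initial: [66, 51, 25, 53, 89, 51]
Step 1: min=25 at 2
  Swap: [25, 51, 66, 53, 89, 51]
Step 2: min=51 at 1
  Swap: [25, 51, 66, 53, 89, 51]
Step 3: min=51 at 5
  Swap: [25, 51, 51, 53, 89, 66]

After 3 steps: [25, 51, 51, 53, 89, 66]


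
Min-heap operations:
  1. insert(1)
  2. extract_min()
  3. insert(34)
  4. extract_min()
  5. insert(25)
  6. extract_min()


insert(1) -> [1]
extract_min()->1, []
insert(34) -> [34]
extract_min()->34, []
insert(25) -> [25]
extract_min()->25, []

Final heap: []


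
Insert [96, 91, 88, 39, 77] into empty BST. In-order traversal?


Insert 96: root
Insert 91: L from 96
Insert 88: L from 96 -> L from 91
Insert 39: L from 96 -> L from 91 -> L from 88
Insert 77: L from 96 -> L from 91 -> L from 88 -> R from 39

In-order: [39, 77, 88, 91, 96]


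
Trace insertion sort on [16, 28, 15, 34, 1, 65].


Initial: [16, 28, 15, 34, 1, 65]
Insert 28: [16, 28, 15, 34, 1, 65]
Insert 15: [15, 16, 28, 34, 1, 65]
Insert 34: [15, 16, 28, 34, 1, 65]
Insert 1: [1, 15, 16, 28, 34, 65]
Insert 65: [1, 15, 16, 28, 34, 65]

Sorted: [1, 15, 16, 28, 34, 65]


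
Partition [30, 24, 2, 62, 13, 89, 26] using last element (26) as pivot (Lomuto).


Pivot: 26
  24 <= 26: swap -> [24, 30, 2, 62, 13, 89, 26]
  2 <= 26: swap -> [24, 2, 30, 62, 13, 89, 26]
  13 <= 26: swap -> [24, 2, 13, 62, 30, 89, 26]
Place pivot at 3: [24, 2, 13, 26, 30, 89, 62]

Partitioned: [24, 2, 13, 26, 30, 89, 62]


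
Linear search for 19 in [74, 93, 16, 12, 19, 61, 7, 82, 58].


i=0: 74!=19
i=1: 93!=19
i=2: 16!=19
i=3: 12!=19
i=4: 19==19 found!

Found at 4, 5 comps


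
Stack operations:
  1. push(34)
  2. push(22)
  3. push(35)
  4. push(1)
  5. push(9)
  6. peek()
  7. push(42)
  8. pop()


push(34) -> [34]
push(22) -> [34, 22]
push(35) -> [34, 22, 35]
push(1) -> [34, 22, 35, 1]
push(9) -> [34, 22, 35, 1, 9]
peek()->9
push(42) -> [34, 22, 35, 1, 9, 42]
pop()->42, [34, 22, 35, 1, 9]

Final stack: [34, 22, 35, 1, 9]


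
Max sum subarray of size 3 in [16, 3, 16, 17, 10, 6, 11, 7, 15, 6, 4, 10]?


[0:3]: 35
[1:4]: 36
[2:5]: 43
[3:6]: 33
[4:7]: 27
[5:8]: 24
[6:9]: 33
[7:10]: 28
[8:11]: 25
[9:12]: 20

Max: 43 at [2:5]


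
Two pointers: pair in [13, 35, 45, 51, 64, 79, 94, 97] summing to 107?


lo=0(13)+hi=7(97)=110
lo=0(13)+hi=6(94)=107

Yes: 13+94=107


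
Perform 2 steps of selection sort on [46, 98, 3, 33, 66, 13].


Initial: [46, 98, 3, 33, 66, 13]
Step 1: min=3 at 2
  Swap: [3, 98, 46, 33, 66, 13]
Step 2: min=13 at 5
  Swap: [3, 13, 46, 33, 66, 98]

After 2 steps: [3, 13, 46, 33, 66, 98]


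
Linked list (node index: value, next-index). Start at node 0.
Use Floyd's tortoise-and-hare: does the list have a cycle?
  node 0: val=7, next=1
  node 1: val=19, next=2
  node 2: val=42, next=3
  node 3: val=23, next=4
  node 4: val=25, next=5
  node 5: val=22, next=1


Floyd's tortoise (slow, +1) and hare (fast, +2):
  init: slow=0, fast=0
  step 1: slow=1, fast=2
  step 2: slow=2, fast=4
  step 3: slow=3, fast=1
  step 4: slow=4, fast=3
  step 5: slow=5, fast=5
  slow == fast at node 5: cycle detected

Cycle: yes


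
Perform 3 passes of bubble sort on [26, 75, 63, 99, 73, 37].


Initial: [26, 75, 63, 99, 73, 37]
Pass 1: [26, 63, 75, 73, 37, 99] (3 swaps)
Pass 2: [26, 63, 73, 37, 75, 99] (2 swaps)
Pass 3: [26, 63, 37, 73, 75, 99] (1 swaps)

After 3 passes: [26, 63, 37, 73, 75, 99]


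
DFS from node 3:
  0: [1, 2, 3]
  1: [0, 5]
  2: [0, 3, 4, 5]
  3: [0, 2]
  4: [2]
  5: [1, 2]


Visit 3, push [2, 0]
Visit 0, push [2, 1]
Visit 1, push [5]
Visit 5, push [2]
Visit 2, push [4]
Visit 4, push []

DFS order: [3, 0, 1, 5, 2, 4]


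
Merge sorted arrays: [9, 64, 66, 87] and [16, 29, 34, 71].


Take 9 from A
Take 16 from B
Take 29 from B
Take 34 from B
Take 64 from A
Take 66 from A
Take 71 from B

Merged: [9, 16, 29, 34, 64, 66, 71, 87]


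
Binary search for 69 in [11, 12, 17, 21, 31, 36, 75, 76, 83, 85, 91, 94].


Step 1: lo=0, hi=11, mid=5, val=36
Step 2: lo=6, hi=11, mid=8, val=83
Step 3: lo=6, hi=7, mid=6, val=75

Not found


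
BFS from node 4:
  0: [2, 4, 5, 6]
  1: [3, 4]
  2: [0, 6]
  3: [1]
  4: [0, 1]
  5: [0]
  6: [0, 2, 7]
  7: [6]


Visit 4, enqueue [0, 1]
Visit 0, enqueue [2, 5, 6]
Visit 1, enqueue [3]
Visit 2, enqueue []
Visit 5, enqueue []
Visit 6, enqueue [7]
Visit 3, enqueue []
Visit 7, enqueue []

BFS order: [4, 0, 1, 2, 5, 6, 3, 7]


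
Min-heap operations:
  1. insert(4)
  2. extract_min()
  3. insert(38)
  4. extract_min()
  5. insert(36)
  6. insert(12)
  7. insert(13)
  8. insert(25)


insert(4) -> [4]
extract_min()->4, []
insert(38) -> [38]
extract_min()->38, []
insert(36) -> [36]
insert(12) -> [12, 36]
insert(13) -> [12, 36, 13]
insert(25) -> [12, 25, 13, 36]

Final heap: [12, 25, 13, 36]


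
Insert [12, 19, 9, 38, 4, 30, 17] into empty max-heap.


Insert 12: [12]
Insert 19: [19, 12]
Insert 9: [19, 12, 9]
Insert 38: [38, 19, 9, 12]
Insert 4: [38, 19, 9, 12, 4]
Insert 30: [38, 19, 30, 12, 4, 9]
Insert 17: [38, 19, 30, 12, 4, 9, 17]

Final heap: [38, 19, 30, 12, 4, 9, 17]


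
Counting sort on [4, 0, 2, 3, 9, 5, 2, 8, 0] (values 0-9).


Input: [4, 0, 2, 3, 9, 5, 2, 8, 0]
Counts: [2, 0, 2, 1, 1, 1, 0, 0, 1, 1]

Sorted: [0, 0, 2, 2, 3, 4, 5, 8, 9]


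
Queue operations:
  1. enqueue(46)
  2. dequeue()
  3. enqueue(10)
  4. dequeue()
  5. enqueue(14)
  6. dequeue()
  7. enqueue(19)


enqueue(46) -> [46]
dequeue()->46, []
enqueue(10) -> [10]
dequeue()->10, []
enqueue(14) -> [14]
dequeue()->14, []
enqueue(19) -> [19]

Final queue: [19]


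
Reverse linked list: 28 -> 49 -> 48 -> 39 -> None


Step 1: curr=28, set curr.next=prev(None) | reversed so far: 28
Step 2: curr=49, set curr.next=prev(28) | reversed so far: 49 -> 28
Step 3: curr=48, set curr.next=prev(49) | reversed so far: 48 -> 49 -> 28
Step 4: curr=39, set curr.next=prev(48) | reversed so far: 39 -> 48 -> 49 -> 28

39 -> 48 -> 49 -> 28 -> None


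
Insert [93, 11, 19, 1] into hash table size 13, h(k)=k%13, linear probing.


Insert 93: h=2 -> slot 2
Insert 11: h=11 -> slot 11
Insert 19: h=6 -> slot 6
Insert 1: h=1 -> slot 1

Table: [None, 1, 93, None, None, None, 19, None, None, None, None, 11, None]


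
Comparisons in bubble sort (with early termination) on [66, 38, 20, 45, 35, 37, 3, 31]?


Algorithm: bubble sort (with early termination)
Input: [66, 38, 20, 45, 35, 37, 3, 31]
Sorted: [3, 20, 31, 35, 37, 38, 45, 66]

28


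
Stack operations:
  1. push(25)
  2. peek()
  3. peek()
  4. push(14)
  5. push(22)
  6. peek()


push(25) -> [25]
peek()->25
peek()->25
push(14) -> [25, 14]
push(22) -> [25, 14, 22]
peek()->22

Final stack: [25, 14, 22]


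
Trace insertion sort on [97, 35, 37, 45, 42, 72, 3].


Initial: [97, 35, 37, 45, 42, 72, 3]
Insert 35: [35, 97, 37, 45, 42, 72, 3]
Insert 37: [35, 37, 97, 45, 42, 72, 3]
Insert 45: [35, 37, 45, 97, 42, 72, 3]
Insert 42: [35, 37, 42, 45, 97, 72, 3]
Insert 72: [35, 37, 42, 45, 72, 97, 3]
Insert 3: [3, 35, 37, 42, 45, 72, 97]

Sorted: [3, 35, 37, 42, 45, 72, 97]


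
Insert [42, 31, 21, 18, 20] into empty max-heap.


Insert 42: [42]
Insert 31: [42, 31]
Insert 21: [42, 31, 21]
Insert 18: [42, 31, 21, 18]
Insert 20: [42, 31, 21, 18, 20]

Final heap: [42, 31, 21, 18, 20]


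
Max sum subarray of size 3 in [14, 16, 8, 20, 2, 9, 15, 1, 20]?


[0:3]: 38
[1:4]: 44
[2:5]: 30
[3:6]: 31
[4:7]: 26
[5:8]: 25
[6:9]: 36

Max: 44 at [1:4]


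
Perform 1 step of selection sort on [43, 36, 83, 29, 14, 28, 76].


Initial: [43, 36, 83, 29, 14, 28, 76]
Step 1: min=14 at 4
  Swap: [14, 36, 83, 29, 43, 28, 76]

After 1 step: [14, 36, 83, 29, 43, 28, 76]


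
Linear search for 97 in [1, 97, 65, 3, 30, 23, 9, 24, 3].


i=0: 1!=97
i=1: 97==97 found!

Found at 1, 2 comps


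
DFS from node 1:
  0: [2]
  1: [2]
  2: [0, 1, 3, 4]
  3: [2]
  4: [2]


Visit 1, push [2]
Visit 2, push [4, 3, 0]
Visit 0, push []
Visit 3, push []
Visit 4, push []

DFS order: [1, 2, 0, 3, 4]


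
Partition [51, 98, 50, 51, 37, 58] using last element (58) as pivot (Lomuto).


Pivot: 58
  51 <= 58: advance i (no swap)
  50 <= 58: swap -> [51, 50, 98, 51, 37, 58]
  51 <= 58: swap -> [51, 50, 51, 98, 37, 58]
  37 <= 58: swap -> [51, 50, 51, 37, 98, 58]
Place pivot at 4: [51, 50, 51, 37, 58, 98]

Partitioned: [51, 50, 51, 37, 58, 98]


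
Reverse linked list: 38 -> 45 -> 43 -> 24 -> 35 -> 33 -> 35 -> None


Step 1: curr=38, set curr.next=prev(None) | reversed so far: 38
Step 2: curr=45, set curr.next=prev(38) | reversed so far: 45 -> 38
Step 3: curr=43, set curr.next=prev(45) | reversed so far: 43 -> 45 -> 38
Step 4: curr=24, set curr.next=prev(43) | reversed so far: 24 -> 43 -> 45 -> 38
Step 5: curr=35, set curr.next=prev(24) | reversed so far: 35 -> 24 -> 43 -> 45 -> 38
Step 6: curr=33, set curr.next=prev(35) | reversed so far: 33 -> 35 -> 24 -> 43 -> 45 -> 38
Step 7: curr=35, set curr.next=prev(33) | reversed so far: 35 -> 33 -> 35 -> 24 -> 43 -> 45 -> 38

35 -> 33 -> 35 -> 24 -> 43 -> 45 -> 38 -> None


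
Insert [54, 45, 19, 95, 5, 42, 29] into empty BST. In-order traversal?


Insert 54: root
Insert 45: L from 54
Insert 19: L from 54 -> L from 45
Insert 95: R from 54
Insert 5: L from 54 -> L from 45 -> L from 19
Insert 42: L from 54 -> L from 45 -> R from 19
Insert 29: L from 54 -> L from 45 -> R from 19 -> L from 42

In-order: [5, 19, 29, 42, 45, 54, 95]


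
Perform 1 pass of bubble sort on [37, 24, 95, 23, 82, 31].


Initial: [37, 24, 95, 23, 82, 31]
Pass 1: [24, 37, 23, 82, 31, 95] (4 swaps)

After 1 pass: [24, 37, 23, 82, 31, 95]


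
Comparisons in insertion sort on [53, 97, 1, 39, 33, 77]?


Algorithm: insertion sort
Input: [53, 97, 1, 39, 33, 77]
Sorted: [1, 33, 39, 53, 77, 97]

12


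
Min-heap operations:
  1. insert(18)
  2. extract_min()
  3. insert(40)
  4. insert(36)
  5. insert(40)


insert(18) -> [18]
extract_min()->18, []
insert(40) -> [40]
insert(36) -> [36, 40]
insert(40) -> [36, 40, 40]

Final heap: [36, 40, 40]


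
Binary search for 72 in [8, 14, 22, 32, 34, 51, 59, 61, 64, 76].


Step 1: lo=0, hi=9, mid=4, val=34
Step 2: lo=5, hi=9, mid=7, val=61
Step 3: lo=8, hi=9, mid=8, val=64
Step 4: lo=9, hi=9, mid=9, val=76

Not found


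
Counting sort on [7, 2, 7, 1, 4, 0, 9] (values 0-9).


Input: [7, 2, 7, 1, 4, 0, 9]
Counts: [1, 1, 1, 0, 1, 0, 0, 2, 0, 1]

Sorted: [0, 1, 2, 4, 7, 7, 9]


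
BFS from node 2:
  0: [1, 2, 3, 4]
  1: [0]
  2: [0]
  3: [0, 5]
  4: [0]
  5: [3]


Visit 2, enqueue [0]
Visit 0, enqueue [1, 3, 4]
Visit 1, enqueue []
Visit 3, enqueue [5]
Visit 4, enqueue []
Visit 5, enqueue []

BFS order: [2, 0, 1, 3, 4, 5]


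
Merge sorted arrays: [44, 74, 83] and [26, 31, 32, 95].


Take 26 from B
Take 31 from B
Take 32 from B
Take 44 from A
Take 74 from A
Take 83 from A

Merged: [26, 31, 32, 44, 74, 83, 95]


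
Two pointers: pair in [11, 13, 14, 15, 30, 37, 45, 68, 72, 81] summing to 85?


lo=0(11)+hi=9(81)=92
lo=0(11)+hi=8(72)=83
lo=1(13)+hi=8(72)=85

Yes: 13+72=85


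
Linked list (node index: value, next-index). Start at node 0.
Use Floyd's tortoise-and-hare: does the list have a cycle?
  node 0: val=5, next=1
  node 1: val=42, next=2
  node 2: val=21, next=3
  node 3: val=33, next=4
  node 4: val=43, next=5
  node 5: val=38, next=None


Floyd's tortoise (slow, +1) and hare (fast, +2):
  init: slow=0, fast=0
  step 1: slow=1, fast=2
  step 2: slow=2, fast=4
  step 3: fast 4->5->None, no cycle

Cycle: no


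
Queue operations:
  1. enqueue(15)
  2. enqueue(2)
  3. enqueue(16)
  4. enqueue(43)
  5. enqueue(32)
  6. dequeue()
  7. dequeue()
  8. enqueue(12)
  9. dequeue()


enqueue(15) -> [15]
enqueue(2) -> [15, 2]
enqueue(16) -> [15, 2, 16]
enqueue(43) -> [15, 2, 16, 43]
enqueue(32) -> [15, 2, 16, 43, 32]
dequeue()->15, [2, 16, 43, 32]
dequeue()->2, [16, 43, 32]
enqueue(12) -> [16, 43, 32, 12]
dequeue()->16, [43, 32, 12]

Final queue: [43, 32, 12]


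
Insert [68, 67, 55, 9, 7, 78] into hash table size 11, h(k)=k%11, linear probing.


Insert 68: h=2 -> slot 2
Insert 67: h=1 -> slot 1
Insert 55: h=0 -> slot 0
Insert 9: h=9 -> slot 9
Insert 7: h=7 -> slot 7
Insert 78: h=1, 2 probes -> slot 3

Table: [55, 67, 68, 78, None, None, None, 7, None, 9, None]


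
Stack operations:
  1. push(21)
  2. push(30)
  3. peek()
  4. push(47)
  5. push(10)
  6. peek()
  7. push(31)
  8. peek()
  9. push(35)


push(21) -> [21]
push(30) -> [21, 30]
peek()->30
push(47) -> [21, 30, 47]
push(10) -> [21, 30, 47, 10]
peek()->10
push(31) -> [21, 30, 47, 10, 31]
peek()->31
push(35) -> [21, 30, 47, 10, 31, 35]

Final stack: [21, 30, 47, 10, 31, 35]


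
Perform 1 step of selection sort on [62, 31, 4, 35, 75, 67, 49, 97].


Initial: [62, 31, 4, 35, 75, 67, 49, 97]
Step 1: min=4 at 2
  Swap: [4, 31, 62, 35, 75, 67, 49, 97]

After 1 step: [4, 31, 62, 35, 75, 67, 49, 97]


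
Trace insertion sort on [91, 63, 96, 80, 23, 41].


Initial: [91, 63, 96, 80, 23, 41]
Insert 63: [63, 91, 96, 80, 23, 41]
Insert 96: [63, 91, 96, 80, 23, 41]
Insert 80: [63, 80, 91, 96, 23, 41]
Insert 23: [23, 63, 80, 91, 96, 41]
Insert 41: [23, 41, 63, 80, 91, 96]

Sorted: [23, 41, 63, 80, 91, 96]


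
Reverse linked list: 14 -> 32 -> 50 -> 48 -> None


Step 1: curr=14, set curr.next=prev(None) | reversed so far: 14
Step 2: curr=32, set curr.next=prev(14) | reversed so far: 32 -> 14
Step 3: curr=50, set curr.next=prev(32) | reversed so far: 50 -> 32 -> 14
Step 4: curr=48, set curr.next=prev(50) | reversed so far: 48 -> 50 -> 32 -> 14

48 -> 50 -> 32 -> 14 -> None


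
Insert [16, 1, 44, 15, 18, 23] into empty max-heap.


Insert 16: [16]
Insert 1: [16, 1]
Insert 44: [44, 1, 16]
Insert 15: [44, 15, 16, 1]
Insert 18: [44, 18, 16, 1, 15]
Insert 23: [44, 18, 23, 1, 15, 16]

Final heap: [44, 18, 23, 1, 15, 16]


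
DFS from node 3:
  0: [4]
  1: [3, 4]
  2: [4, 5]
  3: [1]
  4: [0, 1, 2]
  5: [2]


Visit 3, push [1]
Visit 1, push [4]
Visit 4, push [2, 0]
Visit 0, push []
Visit 2, push [5]
Visit 5, push []

DFS order: [3, 1, 4, 0, 2, 5]


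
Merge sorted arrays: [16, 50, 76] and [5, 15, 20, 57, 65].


Take 5 from B
Take 15 from B
Take 16 from A
Take 20 from B
Take 50 from A
Take 57 from B
Take 65 from B

Merged: [5, 15, 16, 20, 50, 57, 65, 76]


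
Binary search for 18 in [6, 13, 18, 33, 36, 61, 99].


Step 1: lo=0, hi=6, mid=3, val=33
Step 2: lo=0, hi=2, mid=1, val=13
Step 3: lo=2, hi=2, mid=2, val=18

Found at index 2


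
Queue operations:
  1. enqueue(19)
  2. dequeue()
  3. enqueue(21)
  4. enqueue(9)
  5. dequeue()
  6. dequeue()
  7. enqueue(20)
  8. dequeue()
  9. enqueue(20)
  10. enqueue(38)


enqueue(19) -> [19]
dequeue()->19, []
enqueue(21) -> [21]
enqueue(9) -> [21, 9]
dequeue()->21, [9]
dequeue()->9, []
enqueue(20) -> [20]
dequeue()->20, []
enqueue(20) -> [20]
enqueue(38) -> [20, 38]

Final queue: [20, 38]


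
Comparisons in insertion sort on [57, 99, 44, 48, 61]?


Algorithm: insertion sort
Input: [57, 99, 44, 48, 61]
Sorted: [44, 48, 57, 61, 99]

8


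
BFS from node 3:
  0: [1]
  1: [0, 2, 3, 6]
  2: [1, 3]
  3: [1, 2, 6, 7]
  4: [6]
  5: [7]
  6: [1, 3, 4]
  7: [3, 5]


Visit 3, enqueue [1, 2, 6, 7]
Visit 1, enqueue [0]
Visit 2, enqueue []
Visit 6, enqueue [4]
Visit 7, enqueue [5]
Visit 0, enqueue []
Visit 4, enqueue []
Visit 5, enqueue []

BFS order: [3, 1, 2, 6, 7, 0, 4, 5]


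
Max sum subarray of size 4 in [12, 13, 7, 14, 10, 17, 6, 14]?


[0:4]: 46
[1:5]: 44
[2:6]: 48
[3:7]: 47
[4:8]: 47

Max: 48 at [2:6]


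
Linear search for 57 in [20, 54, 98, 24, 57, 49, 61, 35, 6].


i=0: 20!=57
i=1: 54!=57
i=2: 98!=57
i=3: 24!=57
i=4: 57==57 found!

Found at 4, 5 comps


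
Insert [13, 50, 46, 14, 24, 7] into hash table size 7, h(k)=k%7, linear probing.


Insert 13: h=6 -> slot 6
Insert 50: h=1 -> slot 1
Insert 46: h=4 -> slot 4
Insert 14: h=0 -> slot 0
Insert 24: h=3 -> slot 3
Insert 7: h=0, 2 probes -> slot 2

Table: [14, 50, 7, 24, 46, None, 13]


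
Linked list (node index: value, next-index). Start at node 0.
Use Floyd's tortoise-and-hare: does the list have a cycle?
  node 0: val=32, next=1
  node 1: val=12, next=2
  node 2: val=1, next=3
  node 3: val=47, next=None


Floyd's tortoise (slow, +1) and hare (fast, +2):
  init: slow=0, fast=0
  step 1: slow=1, fast=2
  step 2: fast 2->3->None, no cycle

Cycle: no


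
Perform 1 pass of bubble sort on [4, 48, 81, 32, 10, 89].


Initial: [4, 48, 81, 32, 10, 89]
Pass 1: [4, 48, 32, 10, 81, 89] (2 swaps)

After 1 pass: [4, 48, 32, 10, 81, 89]


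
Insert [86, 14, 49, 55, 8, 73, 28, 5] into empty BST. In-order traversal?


Insert 86: root
Insert 14: L from 86
Insert 49: L from 86 -> R from 14
Insert 55: L from 86 -> R from 14 -> R from 49
Insert 8: L from 86 -> L from 14
Insert 73: L from 86 -> R from 14 -> R from 49 -> R from 55
Insert 28: L from 86 -> R from 14 -> L from 49
Insert 5: L from 86 -> L from 14 -> L from 8

In-order: [5, 8, 14, 28, 49, 55, 73, 86]


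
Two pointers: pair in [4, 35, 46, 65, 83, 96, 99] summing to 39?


lo=0(4)+hi=6(99)=103
lo=0(4)+hi=5(96)=100
lo=0(4)+hi=4(83)=87
lo=0(4)+hi=3(65)=69
lo=0(4)+hi=2(46)=50
lo=0(4)+hi=1(35)=39

Yes: 4+35=39


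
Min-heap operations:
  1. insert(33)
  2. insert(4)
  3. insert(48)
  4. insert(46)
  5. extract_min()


insert(33) -> [33]
insert(4) -> [4, 33]
insert(48) -> [4, 33, 48]
insert(46) -> [4, 33, 48, 46]
extract_min()->4, [33, 46, 48]

Final heap: [33, 46, 48]


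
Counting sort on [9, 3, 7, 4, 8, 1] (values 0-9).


Input: [9, 3, 7, 4, 8, 1]
Counts: [0, 1, 0, 1, 1, 0, 0, 1, 1, 1]

Sorted: [1, 3, 4, 7, 8, 9]


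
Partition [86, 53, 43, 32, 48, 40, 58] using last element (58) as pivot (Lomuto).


Pivot: 58
  53 <= 58: swap -> [53, 86, 43, 32, 48, 40, 58]
  43 <= 58: swap -> [53, 43, 86, 32, 48, 40, 58]
  32 <= 58: swap -> [53, 43, 32, 86, 48, 40, 58]
  48 <= 58: swap -> [53, 43, 32, 48, 86, 40, 58]
  40 <= 58: swap -> [53, 43, 32, 48, 40, 86, 58]
Place pivot at 5: [53, 43, 32, 48, 40, 58, 86]

Partitioned: [53, 43, 32, 48, 40, 58, 86]


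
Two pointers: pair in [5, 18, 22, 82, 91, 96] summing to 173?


lo=0(5)+hi=5(96)=101
lo=1(18)+hi=5(96)=114
lo=2(22)+hi=5(96)=118
lo=3(82)+hi=5(96)=178
lo=3(82)+hi=4(91)=173

Yes: 82+91=173


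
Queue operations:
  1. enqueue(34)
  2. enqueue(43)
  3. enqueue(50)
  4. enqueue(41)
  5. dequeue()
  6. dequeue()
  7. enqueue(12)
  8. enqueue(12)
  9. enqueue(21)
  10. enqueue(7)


enqueue(34) -> [34]
enqueue(43) -> [34, 43]
enqueue(50) -> [34, 43, 50]
enqueue(41) -> [34, 43, 50, 41]
dequeue()->34, [43, 50, 41]
dequeue()->43, [50, 41]
enqueue(12) -> [50, 41, 12]
enqueue(12) -> [50, 41, 12, 12]
enqueue(21) -> [50, 41, 12, 12, 21]
enqueue(7) -> [50, 41, 12, 12, 21, 7]

Final queue: [50, 41, 12, 12, 21, 7]


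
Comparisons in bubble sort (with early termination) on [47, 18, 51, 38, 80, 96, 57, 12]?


Algorithm: bubble sort (with early termination)
Input: [47, 18, 51, 38, 80, 96, 57, 12]
Sorted: [12, 18, 38, 47, 51, 57, 80, 96]

28


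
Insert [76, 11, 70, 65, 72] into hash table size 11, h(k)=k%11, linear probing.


Insert 76: h=10 -> slot 10
Insert 11: h=0 -> slot 0
Insert 70: h=4 -> slot 4
Insert 65: h=10, 2 probes -> slot 1
Insert 72: h=6 -> slot 6

Table: [11, 65, None, None, 70, None, 72, None, None, None, 76]


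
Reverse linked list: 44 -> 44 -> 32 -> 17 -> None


Step 1: curr=44, set curr.next=prev(None) | reversed so far: 44
Step 2: curr=44, set curr.next=prev(44) | reversed so far: 44 -> 44
Step 3: curr=32, set curr.next=prev(44) | reversed so far: 32 -> 44 -> 44
Step 4: curr=17, set curr.next=prev(32) | reversed so far: 17 -> 32 -> 44 -> 44

17 -> 32 -> 44 -> 44 -> None


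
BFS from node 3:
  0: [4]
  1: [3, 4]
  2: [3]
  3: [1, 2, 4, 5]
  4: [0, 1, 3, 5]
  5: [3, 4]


Visit 3, enqueue [1, 2, 4, 5]
Visit 1, enqueue []
Visit 2, enqueue []
Visit 4, enqueue [0]
Visit 5, enqueue []
Visit 0, enqueue []

BFS order: [3, 1, 2, 4, 5, 0]


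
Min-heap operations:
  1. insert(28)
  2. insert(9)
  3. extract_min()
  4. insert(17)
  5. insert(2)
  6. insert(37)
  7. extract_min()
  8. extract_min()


insert(28) -> [28]
insert(9) -> [9, 28]
extract_min()->9, [28]
insert(17) -> [17, 28]
insert(2) -> [2, 28, 17]
insert(37) -> [2, 28, 17, 37]
extract_min()->2, [17, 28, 37]
extract_min()->17, [28, 37]

Final heap: [28, 37]


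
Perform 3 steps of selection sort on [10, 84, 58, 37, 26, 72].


Initial: [10, 84, 58, 37, 26, 72]
Step 1: min=10 at 0
  Swap: [10, 84, 58, 37, 26, 72]
Step 2: min=26 at 4
  Swap: [10, 26, 58, 37, 84, 72]
Step 3: min=37 at 3
  Swap: [10, 26, 37, 58, 84, 72]

After 3 steps: [10, 26, 37, 58, 84, 72]


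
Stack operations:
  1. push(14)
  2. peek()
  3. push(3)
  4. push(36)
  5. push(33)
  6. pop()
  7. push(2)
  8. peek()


push(14) -> [14]
peek()->14
push(3) -> [14, 3]
push(36) -> [14, 3, 36]
push(33) -> [14, 3, 36, 33]
pop()->33, [14, 3, 36]
push(2) -> [14, 3, 36, 2]
peek()->2

Final stack: [14, 3, 36, 2]


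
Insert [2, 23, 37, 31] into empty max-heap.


Insert 2: [2]
Insert 23: [23, 2]
Insert 37: [37, 2, 23]
Insert 31: [37, 31, 23, 2]

Final heap: [37, 31, 23, 2]


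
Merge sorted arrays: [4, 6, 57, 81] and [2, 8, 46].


Take 2 from B
Take 4 from A
Take 6 from A
Take 8 from B
Take 46 from B

Merged: [2, 4, 6, 8, 46, 57, 81]


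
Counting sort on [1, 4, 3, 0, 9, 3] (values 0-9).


Input: [1, 4, 3, 0, 9, 3]
Counts: [1, 1, 0, 2, 1, 0, 0, 0, 0, 1]

Sorted: [0, 1, 3, 3, 4, 9]


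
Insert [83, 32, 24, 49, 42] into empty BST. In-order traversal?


Insert 83: root
Insert 32: L from 83
Insert 24: L from 83 -> L from 32
Insert 49: L from 83 -> R from 32
Insert 42: L from 83 -> R from 32 -> L from 49

In-order: [24, 32, 42, 49, 83]


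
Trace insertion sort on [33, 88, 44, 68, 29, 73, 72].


Initial: [33, 88, 44, 68, 29, 73, 72]
Insert 88: [33, 88, 44, 68, 29, 73, 72]
Insert 44: [33, 44, 88, 68, 29, 73, 72]
Insert 68: [33, 44, 68, 88, 29, 73, 72]
Insert 29: [29, 33, 44, 68, 88, 73, 72]
Insert 73: [29, 33, 44, 68, 73, 88, 72]
Insert 72: [29, 33, 44, 68, 72, 73, 88]

Sorted: [29, 33, 44, 68, 72, 73, 88]


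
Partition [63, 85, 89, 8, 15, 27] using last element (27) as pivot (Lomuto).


Pivot: 27
  8 <= 27: swap -> [8, 85, 89, 63, 15, 27]
  15 <= 27: swap -> [8, 15, 89, 63, 85, 27]
Place pivot at 2: [8, 15, 27, 63, 85, 89]

Partitioned: [8, 15, 27, 63, 85, 89]


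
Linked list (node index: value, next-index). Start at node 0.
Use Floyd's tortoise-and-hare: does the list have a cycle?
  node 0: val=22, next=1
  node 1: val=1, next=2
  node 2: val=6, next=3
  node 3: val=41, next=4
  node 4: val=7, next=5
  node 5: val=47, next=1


Floyd's tortoise (slow, +1) and hare (fast, +2):
  init: slow=0, fast=0
  step 1: slow=1, fast=2
  step 2: slow=2, fast=4
  step 3: slow=3, fast=1
  step 4: slow=4, fast=3
  step 5: slow=5, fast=5
  slow == fast at node 5: cycle detected

Cycle: yes


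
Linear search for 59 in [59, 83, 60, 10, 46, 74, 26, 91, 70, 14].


i=0: 59==59 found!

Found at 0, 1 comps


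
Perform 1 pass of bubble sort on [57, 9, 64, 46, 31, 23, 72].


Initial: [57, 9, 64, 46, 31, 23, 72]
Pass 1: [9, 57, 46, 31, 23, 64, 72] (4 swaps)

After 1 pass: [9, 57, 46, 31, 23, 64, 72]


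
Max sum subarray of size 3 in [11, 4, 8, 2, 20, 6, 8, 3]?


[0:3]: 23
[1:4]: 14
[2:5]: 30
[3:6]: 28
[4:7]: 34
[5:8]: 17

Max: 34 at [4:7]


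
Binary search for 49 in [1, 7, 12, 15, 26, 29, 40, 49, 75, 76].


Step 1: lo=0, hi=9, mid=4, val=26
Step 2: lo=5, hi=9, mid=7, val=49

Found at index 7


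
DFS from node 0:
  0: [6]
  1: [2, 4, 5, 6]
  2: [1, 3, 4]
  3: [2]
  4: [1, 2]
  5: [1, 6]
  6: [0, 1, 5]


Visit 0, push [6]
Visit 6, push [5, 1]
Visit 1, push [5, 4, 2]
Visit 2, push [4, 3]
Visit 3, push []
Visit 4, push []
Visit 5, push []

DFS order: [0, 6, 1, 2, 3, 4, 5]


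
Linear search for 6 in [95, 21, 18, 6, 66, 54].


i=0: 95!=6
i=1: 21!=6
i=2: 18!=6
i=3: 6==6 found!

Found at 3, 4 comps


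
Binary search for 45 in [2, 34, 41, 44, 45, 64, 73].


Step 1: lo=0, hi=6, mid=3, val=44
Step 2: lo=4, hi=6, mid=5, val=64
Step 3: lo=4, hi=4, mid=4, val=45

Found at index 4


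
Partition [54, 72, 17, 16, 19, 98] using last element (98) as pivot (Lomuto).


Pivot: 98
  54 <= 98: advance i (no swap)
  72 <= 98: advance i (no swap)
  17 <= 98: advance i (no swap)
  16 <= 98: advance i (no swap)
  19 <= 98: advance i (no swap)
Place pivot at 5: [54, 72, 17, 16, 19, 98]

Partitioned: [54, 72, 17, 16, 19, 98]


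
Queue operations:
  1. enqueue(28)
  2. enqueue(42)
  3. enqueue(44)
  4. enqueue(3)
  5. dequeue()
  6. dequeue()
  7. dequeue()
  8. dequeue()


enqueue(28) -> [28]
enqueue(42) -> [28, 42]
enqueue(44) -> [28, 42, 44]
enqueue(3) -> [28, 42, 44, 3]
dequeue()->28, [42, 44, 3]
dequeue()->42, [44, 3]
dequeue()->44, [3]
dequeue()->3, []

Final queue: []


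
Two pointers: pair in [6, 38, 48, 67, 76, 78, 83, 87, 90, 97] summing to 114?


lo=0(6)+hi=9(97)=103
lo=1(38)+hi=9(97)=135
lo=1(38)+hi=8(90)=128
lo=1(38)+hi=7(87)=125
lo=1(38)+hi=6(83)=121
lo=1(38)+hi=5(78)=116
lo=1(38)+hi=4(76)=114

Yes: 38+76=114


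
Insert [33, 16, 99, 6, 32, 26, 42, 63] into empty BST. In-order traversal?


Insert 33: root
Insert 16: L from 33
Insert 99: R from 33
Insert 6: L from 33 -> L from 16
Insert 32: L from 33 -> R from 16
Insert 26: L from 33 -> R from 16 -> L from 32
Insert 42: R from 33 -> L from 99
Insert 63: R from 33 -> L from 99 -> R from 42

In-order: [6, 16, 26, 32, 33, 42, 63, 99]


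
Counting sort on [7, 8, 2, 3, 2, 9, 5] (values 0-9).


Input: [7, 8, 2, 3, 2, 9, 5]
Counts: [0, 0, 2, 1, 0, 1, 0, 1, 1, 1]

Sorted: [2, 2, 3, 5, 7, 8, 9]


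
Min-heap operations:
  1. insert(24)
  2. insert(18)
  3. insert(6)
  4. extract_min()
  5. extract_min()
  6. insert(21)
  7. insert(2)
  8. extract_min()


insert(24) -> [24]
insert(18) -> [18, 24]
insert(6) -> [6, 24, 18]
extract_min()->6, [18, 24]
extract_min()->18, [24]
insert(21) -> [21, 24]
insert(2) -> [2, 24, 21]
extract_min()->2, [21, 24]

Final heap: [21, 24]


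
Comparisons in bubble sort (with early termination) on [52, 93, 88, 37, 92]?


Algorithm: bubble sort (with early termination)
Input: [52, 93, 88, 37, 92]
Sorted: [37, 52, 88, 92, 93]

10


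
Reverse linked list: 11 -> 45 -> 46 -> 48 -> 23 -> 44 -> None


Step 1: curr=11, set curr.next=prev(None) | reversed so far: 11
Step 2: curr=45, set curr.next=prev(11) | reversed so far: 45 -> 11
Step 3: curr=46, set curr.next=prev(45) | reversed so far: 46 -> 45 -> 11
Step 4: curr=48, set curr.next=prev(46) | reversed so far: 48 -> 46 -> 45 -> 11
Step 5: curr=23, set curr.next=prev(48) | reversed so far: 23 -> 48 -> 46 -> 45 -> 11
Step 6: curr=44, set curr.next=prev(23) | reversed so far: 44 -> 23 -> 48 -> 46 -> 45 -> 11

44 -> 23 -> 48 -> 46 -> 45 -> 11 -> None


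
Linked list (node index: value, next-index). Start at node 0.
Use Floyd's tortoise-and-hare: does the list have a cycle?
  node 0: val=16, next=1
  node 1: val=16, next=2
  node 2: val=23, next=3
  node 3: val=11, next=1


Floyd's tortoise (slow, +1) and hare (fast, +2):
  init: slow=0, fast=0
  step 1: slow=1, fast=2
  step 2: slow=2, fast=1
  step 3: slow=3, fast=3
  slow == fast at node 3: cycle detected

Cycle: yes


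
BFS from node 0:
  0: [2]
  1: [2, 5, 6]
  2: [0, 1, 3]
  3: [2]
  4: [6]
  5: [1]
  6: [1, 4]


Visit 0, enqueue [2]
Visit 2, enqueue [1, 3]
Visit 1, enqueue [5, 6]
Visit 3, enqueue []
Visit 5, enqueue []
Visit 6, enqueue [4]
Visit 4, enqueue []

BFS order: [0, 2, 1, 3, 5, 6, 4]


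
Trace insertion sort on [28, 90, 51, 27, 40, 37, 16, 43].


Initial: [28, 90, 51, 27, 40, 37, 16, 43]
Insert 90: [28, 90, 51, 27, 40, 37, 16, 43]
Insert 51: [28, 51, 90, 27, 40, 37, 16, 43]
Insert 27: [27, 28, 51, 90, 40, 37, 16, 43]
Insert 40: [27, 28, 40, 51, 90, 37, 16, 43]
Insert 37: [27, 28, 37, 40, 51, 90, 16, 43]
Insert 16: [16, 27, 28, 37, 40, 51, 90, 43]
Insert 43: [16, 27, 28, 37, 40, 43, 51, 90]

Sorted: [16, 27, 28, 37, 40, 43, 51, 90]


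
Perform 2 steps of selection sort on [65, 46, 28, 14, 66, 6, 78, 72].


Initial: [65, 46, 28, 14, 66, 6, 78, 72]
Step 1: min=6 at 5
  Swap: [6, 46, 28, 14, 66, 65, 78, 72]
Step 2: min=14 at 3
  Swap: [6, 14, 28, 46, 66, 65, 78, 72]

After 2 steps: [6, 14, 28, 46, 66, 65, 78, 72]


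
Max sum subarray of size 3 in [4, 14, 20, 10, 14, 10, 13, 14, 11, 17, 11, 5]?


[0:3]: 38
[1:4]: 44
[2:5]: 44
[3:6]: 34
[4:7]: 37
[5:8]: 37
[6:9]: 38
[7:10]: 42
[8:11]: 39
[9:12]: 33

Max: 44 at [1:4]


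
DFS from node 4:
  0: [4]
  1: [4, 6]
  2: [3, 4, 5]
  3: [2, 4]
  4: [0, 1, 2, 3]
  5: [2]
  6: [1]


Visit 4, push [3, 2, 1, 0]
Visit 0, push []
Visit 1, push [6]
Visit 6, push []
Visit 2, push [5, 3]
Visit 3, push []
Visit 5, push []

DFS order: [4, 0, 1, 6, 2, 3, 5]


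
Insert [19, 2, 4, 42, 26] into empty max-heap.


Insert 19: [19]
Insert 2: [19, 2]
Insert 4: [19, 2, 4]
Insert 42: [42, 19, 4, 2]
Insert 26: [42, 26, 4, 2, 19]

Final heap: [42, 26, 4, 2, 19]


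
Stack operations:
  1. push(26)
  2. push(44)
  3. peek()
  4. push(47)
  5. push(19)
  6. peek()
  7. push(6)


push(26) -> [26]
push(44) -> [26, 44]
peek()->44
push(47) -> [26, 44, 47]
push(19) -> [26, 44, 47, 19]
peek()->19
push(6) -> [26, 44, 47, 19, 6]

Final stack: [26, 44, 47, 19, 6]


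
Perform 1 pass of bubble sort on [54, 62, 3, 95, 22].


Initial: [54, 62, 3, 95, 22]
Pass 1: [54, 3, 62, 22, 95] (2 swaps)

After 1 pass: [54, 3, 62, 22, 95]


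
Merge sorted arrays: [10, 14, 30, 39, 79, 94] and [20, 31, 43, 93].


Take 10 from A
Take 14 from A
Take 20 from B
Take 30 from A
Take 31 from B
Take 39 from A
Take 43 from B
Take 79 from A
Take 93 from B

Merged: [10, 14, 20, 30, 31, 39, 43, 79, 93, 94]


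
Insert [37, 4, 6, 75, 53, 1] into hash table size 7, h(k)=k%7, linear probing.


Insert 37: h=2 -> slot 2
Insert 4: h=4 -> slot 4
Insert 6: h=6 -> slot 6
Insert 75: h=5 -> slot 5
Insert 53: h=4, 3 probes -> slot 0
Insert 1: h=1 -> slot 1

Table: [53, 1, 37, None, 4, 75, 6]


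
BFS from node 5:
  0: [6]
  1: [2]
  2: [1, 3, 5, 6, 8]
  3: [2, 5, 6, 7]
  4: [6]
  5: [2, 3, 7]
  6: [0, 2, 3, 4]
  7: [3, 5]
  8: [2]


Visit 5, enqueue [2, 3, 7]
Visit 2, enqueue [1, 6, 8]
Visit 3, enqueue []
Visit 7, enqueue []
Visit 1, enqueue []
Visit 6, enqueue [0, 4]
Visit 8, enqueue []
Visit 0, enqueue []
Visit 4, enqueue []

BFS order: [5, 2, 3, 7, 1, 6, 8, 0, 4]


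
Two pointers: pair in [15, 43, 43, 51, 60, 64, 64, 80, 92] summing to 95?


lo=0(15)+hi=8(92)=107
lo=0(15)+hi=7(80)=95

Yes: 15+80=95


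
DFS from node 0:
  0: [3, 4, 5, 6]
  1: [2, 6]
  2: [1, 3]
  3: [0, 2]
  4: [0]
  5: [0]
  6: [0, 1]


Visit 0, push [6, 5, 4, 3]
Visit 3, push [2]
Visit 2, push [1]
Visit 1, push [6]
Visit 6, push []
Visit 4, push []
Visit 5, push []

DFS order: [0, 3, 2, 1, 6, 4, 5]


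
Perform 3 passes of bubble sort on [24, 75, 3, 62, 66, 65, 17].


Initial: [24, 75, 3, 62, 66, 65, 17]
Pass 1: [24, 3, 62, 66, 65, 17, 75] (5 swaps)
Pass 2: [3, 24, 62, 65, 17, 66, 75] (3 swaps)
Pass 3: [3, 24, 62, 17, 65, 66, 75] (1 swaps)

After 3 passes: [3, 24, 62, 17, 65, 66, 75]


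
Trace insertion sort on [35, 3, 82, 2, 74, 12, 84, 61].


Initial: [35, 3, 82, 2, 74, 12, 84, 61]
Insert 3: [3, 35, 82, 2, 74, 12, 84, 61]
Insert 82: [3, 35, 82, 2, 74, 12, 84, 61]
Insert 2: [2, 3, 35, 82, 74, 12, 84, 61]
Insert 74: [2, 3, 35, 74, 82, 12, 84, 61]
Insert 12: [2, 3, 12, 35, 74, 82, 84, 61]
Insert 84: [2, 3, 12, 35, 74, 82, 84, 61]
Insert 61: [2, 3, 12, 35, 61, 74, 82, 84]

Sorted: [2, 3, 12, 35, 61, 74, 82, 84]


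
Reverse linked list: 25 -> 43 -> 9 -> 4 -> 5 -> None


Step 1: curr=25, set curr.next=prev(None) | reversed so far: 25
Step 2: curr=43, set curr.next=prev(25) | reversed so far: 43 -> 25
Step 3: curr=9, set curr.next=prev(43) | reversed so far: 9 -> 43 -> 25
Step 4: curr=4, set curr.next=prev(9) | reversed so far: 4 -> 9 -> 43 -> 25
Step 5: curr=5, set curr.next=prev(4) | reversed so far: 5 -> 4 -> 9 -> 43 -> 25

5 -> 4 -> 9 -> 43 -> 25 -> None


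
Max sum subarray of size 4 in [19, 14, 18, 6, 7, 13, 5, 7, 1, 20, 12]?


[0:4]: 57
[1:5]: 45
[2:6]: 44
[3:7]: 31
[4:8]: 32
[5:9]: 26
[6:10]: 33
[7:11]: 40

Max: 57 at [0:4]


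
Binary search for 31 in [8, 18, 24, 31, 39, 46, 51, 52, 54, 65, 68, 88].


Step 1: lo=0, hi=11, mid=5, val=46
Step 2: lo=0, hi=4, mid=2, val=24
Step 3: lo=3, hi=4, mid=3, val=31

Found at index 3


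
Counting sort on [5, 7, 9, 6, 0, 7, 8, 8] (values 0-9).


Input: [5, 7, 9, 6, 0, 7, 8, 8]
Counts: [1, 0, 0, 0, 0, 1, 1, 2, 2, 1]

Sorted: [0, 5, 6, 7, 7, 8, 8, 9]


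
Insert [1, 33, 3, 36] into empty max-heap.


Insert 1: [1]
Insert 33: [33, 1]
Insert 3: [33, 1, 3]
Insert 36: [36, 33, 3, 1]

Final heap: [36, 33, 3, 1]


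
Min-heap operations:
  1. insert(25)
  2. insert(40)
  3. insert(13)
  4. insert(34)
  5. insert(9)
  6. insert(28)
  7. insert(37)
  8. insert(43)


insert(25) -> [25]
insert(40) -> [25, 40]
insert(13) -> [13, 40, 25]
insert(34) -> [13, 34, 25, 40]
insert(9) -> [9, 13, 25, 40, 34]
insert(28) -> [9, 13, 25, 40, 34, 28]
insert(37) -> [9, 13, 25, 40, 34, 28, 37]
insert(43) -> [9, 13, 25, 40, 34, 28, 37, 43]

Final heap: [9, 13, 25, 40, 34, 28, 37, 43]


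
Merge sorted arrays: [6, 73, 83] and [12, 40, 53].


Take 6 from A
Take 12 from B
Take 40 from B
Take 53 from B

Merged: [6, 12, 40, 53, 73, 83]


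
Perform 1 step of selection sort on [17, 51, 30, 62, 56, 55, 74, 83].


Initial: [17, 51, 30, 62, 56, 55, 74, 83]
Step 1: min=17 at 0
  Swap: [17, 51, 30, 62, 56, 55, 74, 83]

After 1 step: [17, 51, 30, 62, 56, 55, 74, 83]


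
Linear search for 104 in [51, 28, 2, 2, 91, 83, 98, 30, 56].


i=0: 51!=104
i=1: 28!=104
i=2: 2!=104
i=3: 2!=104
i=4: 91!=104
i=5: 83!=104
i=6: 98!=104
i=7: 30!=104
i=8: 56!=104

Not found, 9 comps


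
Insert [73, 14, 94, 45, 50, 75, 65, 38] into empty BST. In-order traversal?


Insert 73: root
Insert 14: L from 73
Insert 94: R from 73
Insert 45: L from 73 -> R from 14
Insert 50: L from 73 -> R from 14 -> R from 45
Insert 75: R from 73 -> L from 94
Insert 65: L from 73 -> R from 14 -> R from 45 -> R from 50
Insert 38: L from 73 -> R from 14 -> L from 45

In-order: [14, 38, 45, 50, 65, 73, 75, 94]


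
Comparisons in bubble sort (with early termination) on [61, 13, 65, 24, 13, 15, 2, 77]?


Algorithm: bubble sort (with early termination)
Input: [61, 13, 65, 24, 13, 15, 2, 77]
Sorted: [2, 13, 13, 15, 24, 61, 65, 77]

28


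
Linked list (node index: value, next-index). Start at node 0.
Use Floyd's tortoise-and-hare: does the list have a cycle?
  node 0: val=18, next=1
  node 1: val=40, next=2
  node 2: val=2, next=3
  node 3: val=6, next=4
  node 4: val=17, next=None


Floyd's tortoise (slow, +1) and hare (fast, +2):
  init: slow=0, fast=0
  step 1: slow=1, fast=2
  step 2: slow=2, fast=4
  step 3: fast -> None, no cycle

Cycle: no


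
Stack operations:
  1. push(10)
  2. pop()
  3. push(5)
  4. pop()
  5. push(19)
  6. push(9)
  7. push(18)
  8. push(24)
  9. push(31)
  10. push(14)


push(10) -> [10]
pop()->10, []
push(5) -> [5]
pop()->5, []
push(19) -> [19]
push(9) -> [19, 9]
push(18) -> [19, 9, 18]
push(24) -> [19, 9, 18, 24]
push(31) -> [19, 9, 18, 24, 31]
push(14) -> [19, 9, 18, 24, 31, 14]

Final stack: [19, 9, 18, 24, 31, 14]


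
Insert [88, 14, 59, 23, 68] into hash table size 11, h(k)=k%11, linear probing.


Insert 88: h=0 -> slot 0
Insert 14: h=3 -> slot 3
Insert 59: h=4 -> slot 4
Insert 23: h=1 -> slot 1
Insert 68: h=2 -> slot 2

Table: [88, 23, 68, 14, 59, None, None, None, None, None, None]


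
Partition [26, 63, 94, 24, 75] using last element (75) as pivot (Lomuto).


Pivot: 75
  26 <= 75: advance i (no swap)
  63 <= 75: advance i (no swap)
  24 <= 75: swap -> [26, 63, 24, 94, 75]
Place pivot at 3: [26, 63, 24, 75, 94]

Partitioned: [26, 63, 24, 75, 94]


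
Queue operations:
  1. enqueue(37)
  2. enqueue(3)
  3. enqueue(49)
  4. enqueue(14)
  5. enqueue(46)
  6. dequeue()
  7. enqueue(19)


enqueue(37) -> [37]
enqueue(3) -> [37, 3]
enqueue(49) -> [37, 3, 49]
enqueue(14) -> [37, 3, 49, 14]
enqueue(46) -> [37, 3, 49, 14, 46]
dequeue()->37, [3, 49, 14, 46]
enqueue(19) -> [3, 49, 14, 46, 19]

Final queue: [3, 49, 14, 46, 19]


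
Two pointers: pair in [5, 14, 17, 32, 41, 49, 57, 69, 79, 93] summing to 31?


lo=0(5)+hi=9(93)=98
lo=0(5)+hi=8(79)=84
lo=0(5)+hi=7(69)=74
lo=0(5)+hi=6(57)=62
lo=0(5)+hi=5(49)=54
lo=0(5)+hi=4(41)=46
lo=0(5)+hi=3(32)=37
lo=0(5)+hi=2(17)=22
lo=1(14)+hi=2(17)=31

Yes: 14+17=31


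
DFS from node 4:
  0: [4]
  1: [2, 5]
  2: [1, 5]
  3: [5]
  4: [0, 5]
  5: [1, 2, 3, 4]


Visit 4, push [5, 0]
Visit 0, push []
Visit 5, push [3, 2, 1]
Visit 1, push [2]
Visit 2, push []
Visit 3, push []

DFS order: [4, 0, 5, 1, 2, 3]


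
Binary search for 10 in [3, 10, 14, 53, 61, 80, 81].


Step 1: lo=0, hi=6, mid=3, val=53
Step 2: lo=0, hi=2, mid=1, val=10

Found at index 1
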